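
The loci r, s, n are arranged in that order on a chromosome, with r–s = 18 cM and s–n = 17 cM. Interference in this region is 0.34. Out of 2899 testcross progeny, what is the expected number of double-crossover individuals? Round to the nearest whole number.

59

Map distances give recombination frequencies of 0.180 and 0.170 for the two intervals.
With interference 0.34 (so coincidence = 0.66), expected double-crossover frequency = 0.180 × 0.170 × 0.66 = 0.02020.
Expected number = 0.02020 × 2899 = 58.55 ≈ 59.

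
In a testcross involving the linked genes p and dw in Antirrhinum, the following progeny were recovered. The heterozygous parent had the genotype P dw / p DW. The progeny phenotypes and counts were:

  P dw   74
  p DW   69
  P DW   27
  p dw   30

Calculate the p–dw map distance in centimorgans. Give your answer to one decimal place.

28.5 centimorgans

The recombinant classes are P DW and p dw: 27 + 30 = 57.
Recombination frequency = 57/200 = 0.2850 ≈ 28.5%, i.e. 28.5 centimorgans.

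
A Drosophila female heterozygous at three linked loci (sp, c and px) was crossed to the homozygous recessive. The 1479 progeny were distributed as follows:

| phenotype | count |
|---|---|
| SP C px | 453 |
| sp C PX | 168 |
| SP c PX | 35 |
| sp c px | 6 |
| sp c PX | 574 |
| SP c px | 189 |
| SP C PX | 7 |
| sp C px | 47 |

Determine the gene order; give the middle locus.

The two most frequent reciprocal classes, sp c PX and SP C px, are the parental types, so the F1 was sp c PX / SP C px.
The two rarest classes, sp c px and SP C PX, are the double crossovers. Comparing them with the parentals, only the px allele has switched, so px is the middle locus and the order is sp – px – c.

px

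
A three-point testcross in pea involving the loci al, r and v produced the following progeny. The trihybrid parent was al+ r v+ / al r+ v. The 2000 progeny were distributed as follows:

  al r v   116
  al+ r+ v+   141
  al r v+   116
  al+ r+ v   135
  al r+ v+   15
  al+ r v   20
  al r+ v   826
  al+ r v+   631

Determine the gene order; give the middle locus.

The two rarest classes, al+ r v and al r+ v+, are the double crossovers. Comparing them with the parentals, only the v allele has switched, so v is the middle locus and the order is al – v – r.

v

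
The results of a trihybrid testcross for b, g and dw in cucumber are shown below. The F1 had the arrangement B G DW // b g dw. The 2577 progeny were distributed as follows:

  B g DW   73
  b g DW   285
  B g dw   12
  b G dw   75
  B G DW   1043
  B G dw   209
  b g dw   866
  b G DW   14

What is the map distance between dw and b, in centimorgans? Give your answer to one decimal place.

20.2 centimorgans

The two rarest classes, b G DW and B g dw, are the double crossovers. Comparing them with the parentals, only the b allele has switched, so b is the middle locus and the order is g – b – dw.
Crossovers in the b–dw interval produce the single-crossover classes B G dw and b g DW (209 + 285 = 494) plus the double crossovers (26).
RF(b–dw) = (494 + 26) / 2577 = 520/2577 = 0.2018 → 20.2 centimorgans.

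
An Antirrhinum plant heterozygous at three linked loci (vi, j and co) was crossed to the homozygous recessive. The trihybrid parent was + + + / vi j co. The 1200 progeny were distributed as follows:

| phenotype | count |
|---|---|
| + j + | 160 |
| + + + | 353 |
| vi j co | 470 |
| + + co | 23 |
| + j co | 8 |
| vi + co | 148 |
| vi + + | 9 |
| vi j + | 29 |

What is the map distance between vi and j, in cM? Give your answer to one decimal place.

27.1 cM

The two rarest classes, vi + + and + j co, are the double crossovers. Comparing them with the parentals, only the vi allele has switched, so vi is the middle locus and the order is j – vi – co.
Crossovers in the j–vi interval produce the single-crossover classes + j + and vi + co (160 + 148 = 308) plus the double crossovers (17).
RF(j–vi) = (308 + 17) / 1200 = 325/1200 = 0.2708 → 27.1 cM.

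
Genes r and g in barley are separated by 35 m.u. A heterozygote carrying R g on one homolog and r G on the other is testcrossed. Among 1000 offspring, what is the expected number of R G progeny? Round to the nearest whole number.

175

A map distance of 35 m.u. corresponds to a recombination frequency of 0.350.
The F1 is R g / r G, so R G is a recombinant gamete class with expected frequency r/2 = 0.350/2 = 0.1750.
Expected number = 0.1750 × 1000 = 175.00 ≈ 175.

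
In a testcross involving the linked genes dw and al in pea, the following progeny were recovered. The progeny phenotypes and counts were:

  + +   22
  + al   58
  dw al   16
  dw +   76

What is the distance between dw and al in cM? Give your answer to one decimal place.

The two most frequent classes, + al (58) and dw + (76), are the parental types, so the F1 was + al / dw +.
The recombinant classes are + + and dw al: 22 + 16 = 38.
Recombination frequency = 38/172 = 0.2209 ≈ 22.1%, i.e. 22.1 cM.

22.1 cM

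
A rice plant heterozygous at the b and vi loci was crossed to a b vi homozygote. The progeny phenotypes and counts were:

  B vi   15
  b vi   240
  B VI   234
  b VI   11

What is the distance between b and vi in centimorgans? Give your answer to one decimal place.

5.2 centimorgans

The two most frequent classes, B VI (234) and b vi (240), are the parental types, so the F1 was B VI / b vi.
The recombinant classes are B vi and b VI: 15 + 11 = 26.
Recombination frequency = 26/500 = 0.0520 ≈ 5.2%, i.e. 5.2 centimorgans.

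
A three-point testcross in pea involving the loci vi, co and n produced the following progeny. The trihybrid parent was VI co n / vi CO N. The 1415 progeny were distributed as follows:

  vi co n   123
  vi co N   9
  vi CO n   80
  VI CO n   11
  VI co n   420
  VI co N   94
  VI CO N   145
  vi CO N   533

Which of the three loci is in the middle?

The two rarest classes, VI CO n and vi co N, are the double crossovers. Comparing them with the parentals, only the co allele has switched, so co is the middle locus and the order is n – co – vi.

co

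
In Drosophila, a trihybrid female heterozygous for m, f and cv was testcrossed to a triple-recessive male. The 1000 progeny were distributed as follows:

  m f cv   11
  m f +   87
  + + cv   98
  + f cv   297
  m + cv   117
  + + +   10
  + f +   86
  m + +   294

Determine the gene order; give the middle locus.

m

The two most frequent reciprocal classes, m + + and + f cv, are the parental types, so the F1 was m + + / + f cv.
The two rarest classes, + + + and m f cv, are the double crossovers. Comparing them with the parentals, only the m allele has switched, so m is the middle locus and the order is f – m – cv.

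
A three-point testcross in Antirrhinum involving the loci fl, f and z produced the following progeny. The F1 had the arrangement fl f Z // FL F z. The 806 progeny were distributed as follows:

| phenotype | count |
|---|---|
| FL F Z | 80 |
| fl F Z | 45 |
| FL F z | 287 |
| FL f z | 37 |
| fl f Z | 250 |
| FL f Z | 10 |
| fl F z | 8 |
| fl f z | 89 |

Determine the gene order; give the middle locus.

fl

The two rarest classes, FL f Z and fl F z, are the double crossovers. Comparing them with the parentals, only the fl allele has switched, so fl is the middle locus and the order is z – fl – f.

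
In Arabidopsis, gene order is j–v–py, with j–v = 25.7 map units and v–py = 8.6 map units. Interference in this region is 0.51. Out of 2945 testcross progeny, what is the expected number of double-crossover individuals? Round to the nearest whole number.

32

Map distances give recombination frequencies of 0.257 and 0.086 for the two intervals.
With interference 0.51 (so coincidence = 0.49), expected double-crossover frequency = 0.257 × 0.086 × 0.49 = 0.01083.
Expected number = 0.01083 × 2945 = 31.89 ≈ 32.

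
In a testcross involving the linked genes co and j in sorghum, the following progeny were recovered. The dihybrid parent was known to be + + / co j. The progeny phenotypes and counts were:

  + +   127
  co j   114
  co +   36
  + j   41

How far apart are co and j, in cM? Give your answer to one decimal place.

The recombinant classes are + j and co +: 41 + 36 = 77.
Recombination frequency = 77/318 = 0.2421 ≈ 24.2%, i.e. 24.2 cM.

24.2 cM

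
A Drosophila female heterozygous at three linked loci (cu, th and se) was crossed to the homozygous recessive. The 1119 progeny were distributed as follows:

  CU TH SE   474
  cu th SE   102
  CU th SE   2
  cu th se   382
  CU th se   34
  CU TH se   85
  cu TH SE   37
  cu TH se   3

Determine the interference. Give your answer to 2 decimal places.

0.62

The two most frequent reciprocal classes, CU TH SE and cu th se, are the parental types, so the F1 was CU TH SE / cu th se.
The two rarest classes, CU th SE and cu TH se, are the double crossovers. Comparing them with the parentals, only the th allele has switched, so th is the middle locus and the order is cu – th – se.
cu–th: (71 + 5)/1119 = 0.0679; th–se: (187 + 5)/1119 = 0.1716.
Expected DCO frequency = 0.0679 × 0.1716 ≈ 0.01165; observed = 5/1119 ≈ 0.00447.
Coefficient of coincidence = 0.00447/0.01165 ≈ 0.38; interference = 1 − 0.38 = 0.62.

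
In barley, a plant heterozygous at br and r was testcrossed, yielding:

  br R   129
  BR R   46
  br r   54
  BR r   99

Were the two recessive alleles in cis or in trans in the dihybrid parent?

The two most frequent classes are BR r (99) and br R (129); these are the parental (non-recombinant) types.
So the F1 carried BR r on one chromosome and br R on the other — the recessive alleles are on opposite chromosomes (trans / repulsion).

trans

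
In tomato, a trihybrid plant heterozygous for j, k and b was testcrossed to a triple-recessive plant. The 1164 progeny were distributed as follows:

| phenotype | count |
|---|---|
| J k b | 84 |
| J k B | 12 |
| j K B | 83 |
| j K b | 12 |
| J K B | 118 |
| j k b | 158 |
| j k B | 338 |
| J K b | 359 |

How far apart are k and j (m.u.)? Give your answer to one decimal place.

The two most frequent reciprocal classes, j k B and J K b, are the parental types, so the F1 was j k B / J K b.
The two rarest classes, J k B and j K b, are the double crossovers. Comparing them with the parentals, only the j allele has switched, so j is the middle locus and the order is b – j – k.
Crossovers in the j–k interval produce the single-crossover classes j K B and J k b (83 + 84 = 167) plus the double crossovers (24).
RF(j–k) = (167 + 24) / 1164 = 191/1164 = 0.1641 → 16.4 m.u.

16.4 m.u.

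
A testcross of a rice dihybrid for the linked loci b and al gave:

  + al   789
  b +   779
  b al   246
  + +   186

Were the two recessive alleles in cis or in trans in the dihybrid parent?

trans

The two most frequent classes are + al (789) and b + (779); these are the parental (non-recombinant) types.
So the F1 carried + al on one chromosome and b + on the other — the recessive alleles are on opposite chromosomes (trans / repulsion).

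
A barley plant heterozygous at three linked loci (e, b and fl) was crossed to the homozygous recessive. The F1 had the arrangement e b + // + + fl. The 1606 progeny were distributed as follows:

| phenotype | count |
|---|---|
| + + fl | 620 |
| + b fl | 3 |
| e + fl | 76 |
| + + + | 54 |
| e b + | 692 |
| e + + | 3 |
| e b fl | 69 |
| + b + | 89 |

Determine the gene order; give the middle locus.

b

The two rarest classes, e + + and + b fl, are the double crossovers. Comparing them with the parentals, only the b allele has switched, so b is the middle locus and the order is e – b – fl.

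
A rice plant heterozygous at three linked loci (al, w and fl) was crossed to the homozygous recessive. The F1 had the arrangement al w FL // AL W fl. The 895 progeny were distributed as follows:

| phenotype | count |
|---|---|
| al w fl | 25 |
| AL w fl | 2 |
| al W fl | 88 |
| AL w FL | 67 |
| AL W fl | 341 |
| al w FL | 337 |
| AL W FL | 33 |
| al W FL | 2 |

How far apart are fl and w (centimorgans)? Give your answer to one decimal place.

6.9 centimorgans

The two rarest classes, al W FL and AL w fl, are the double crossovers. Comparing them with the parentals, only the w allele has switched, so w is the middle locus and the order is fl – w – al.
Crossovers in the fl–w interval produce the single-crossover classes al w fl and AL W FL (25 + 33 = 58) plus the double crossovers (4).
RF(fl–w) = (58 + 4) / 895 = 62/895 = 0.0693 → 6.9 centimorgans.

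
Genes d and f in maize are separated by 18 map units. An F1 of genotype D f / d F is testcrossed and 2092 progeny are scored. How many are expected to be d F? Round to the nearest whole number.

A map distance of 18 map units corresponds to a recombination frequency of 0.180.
The F1 is D f / d F, so d F is a parental gamete class with expected frequency (1 − r)/2 = 0.820/2 = 0.4100.
Expected number = 0.4100 × 2092 = 857.72 ≈ 858.

858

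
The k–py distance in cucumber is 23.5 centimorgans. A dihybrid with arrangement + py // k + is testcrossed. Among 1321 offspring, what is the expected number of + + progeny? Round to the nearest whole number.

A map distance of 23.5 centimorgans corresponds to a recombination frequency of 0.235.
The F1 is + py / k +, so + + is a recombinant gamete class with expected frequency r/2 = 0.235/2 = 0.1175.
Expected number = 0.1175 × 1321 = 155.22 ≈ 155.

155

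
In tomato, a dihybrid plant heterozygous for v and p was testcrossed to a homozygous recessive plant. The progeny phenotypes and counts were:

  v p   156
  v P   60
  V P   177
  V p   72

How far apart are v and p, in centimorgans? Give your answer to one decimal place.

28.4 centimorgans

The two most frequent classes, V P (177) and v p (156), are the parental types, so the F1 was V P / v p.
The recombinant classes are V p and v P: 72 + 60 = 132.
Recombination frequency = 132/465 = 0.2839 ≈ 28.4%, i.e. 28.4 centimorgans.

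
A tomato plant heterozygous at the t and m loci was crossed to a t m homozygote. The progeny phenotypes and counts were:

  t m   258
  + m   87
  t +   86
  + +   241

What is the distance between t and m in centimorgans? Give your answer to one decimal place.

25.7 centimorgans

The two most frequent classes, + + (241) and t m (258), are the parental types, so the F1 was + + / t m.
The recombinant classes are + m and t +: 87 + 86 = 173.
Recombination frequency = 173/672 = 0.2574 ≈ 25.7%, i.e. 25.7 centimorgans.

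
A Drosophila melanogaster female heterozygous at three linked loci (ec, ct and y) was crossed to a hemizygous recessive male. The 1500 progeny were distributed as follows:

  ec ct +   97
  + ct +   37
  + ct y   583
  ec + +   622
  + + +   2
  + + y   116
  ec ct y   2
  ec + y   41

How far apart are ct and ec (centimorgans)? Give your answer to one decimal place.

14.5 centimorgans

The two most frequent reciprocal classes, + ct y and ec + +, are the parental types, so the F1 was + ct y / ec + +.
The two rarest classes, ec ct y and + + +, are the double crossovers. Comparing them with the parentals, only the ec allele has switched, so ec is the middle locus and the order is y – ec – ct.
Crossovers in the ec–ct interval produce the single-crossover classes + + y and ec ct + (116 + 97 = 213) plus the double crossovers (4).
RF(ec–ct) = (213 + 4) / 1500 = 217/1500 = 0.1447 → 14.5 centimorgans.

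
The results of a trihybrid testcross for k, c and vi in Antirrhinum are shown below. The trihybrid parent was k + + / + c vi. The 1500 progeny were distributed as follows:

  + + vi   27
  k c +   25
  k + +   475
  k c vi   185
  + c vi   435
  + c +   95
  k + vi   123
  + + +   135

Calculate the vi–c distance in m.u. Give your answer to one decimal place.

The two rarest classes, k c + and + + vi, are the double crossovers. Comparing them with the parentals, only the c allele has switched, so c is the middle locus and the order is k – c – vi.
Crossovers in the c–vi interval produce the single-crossover classes k + vi and + c + (123 + 95 = 218) plus the double crossovers (52).
RF(c–vi) = (218 + 52) / 1500 = 270/1500 = 0.1800 → 18.0 m.u.

18.0 m.u.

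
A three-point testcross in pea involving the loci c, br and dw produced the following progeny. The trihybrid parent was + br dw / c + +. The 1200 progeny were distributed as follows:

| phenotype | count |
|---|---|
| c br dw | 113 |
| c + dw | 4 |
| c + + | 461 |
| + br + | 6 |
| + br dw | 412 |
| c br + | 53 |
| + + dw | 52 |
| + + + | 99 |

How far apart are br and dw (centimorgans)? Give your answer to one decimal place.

The two rarest classes, + br + and c + dw, are the double crossovers. Comparing them with the parentals, only the dw allele has switched, so dw is the middle locus and the order is br – dw – c.
Crossovers in the br–dw interval produce the single-crossover classes + + dw and c br + (52 + 53 = 105) plus the double crossovers (10).
RF(br–dw) = (105 + 10) / 1200 = 115/1200 = 0.0958 → 9.6 centimorgans.

9.6 centimorgans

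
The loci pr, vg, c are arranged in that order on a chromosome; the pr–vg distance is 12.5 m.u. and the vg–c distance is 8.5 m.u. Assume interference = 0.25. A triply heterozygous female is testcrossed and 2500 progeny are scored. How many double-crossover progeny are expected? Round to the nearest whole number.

Map distances give recombination frequencies of 0.125 and 0.085 for the two intervals.
With interference 0.25 (so coincidence = 0.75), expected double-crossover frequency = 0.125 × 0.085 × 0.75 = 0.00797.
Expected number = 0.00797 × 2500 = 19.92 ≈ 20.

20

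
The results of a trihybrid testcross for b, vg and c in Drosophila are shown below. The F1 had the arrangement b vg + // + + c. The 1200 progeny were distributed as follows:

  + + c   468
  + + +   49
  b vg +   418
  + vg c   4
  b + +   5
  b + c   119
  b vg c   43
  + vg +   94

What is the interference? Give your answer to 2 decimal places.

The two rarest classes, b + + and + vg c, are the double crossovers. Comparing them with the parentals, only the vg allele has switched, so vg is the middle locus and the order is b – vg – c.
b–vg: (213 + 9)/1200 = 0.1850; vg–c: (92 + 9)/1200 = 0.0842.
Expected DCO frequency = 0.1850 × 0.0842 ≈ 0.01558; observed = 9/1200 ≈ 0.00750.
Coefficient of coincidence = 0.00750/0.01558 ≈ 0.48; interference = 1 − 0.48 = 0.52.

0.52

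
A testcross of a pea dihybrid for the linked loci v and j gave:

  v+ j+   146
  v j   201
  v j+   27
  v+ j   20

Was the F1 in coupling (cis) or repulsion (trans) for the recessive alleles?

cis

The two most frequent classes are v+ j+ (146) and v j (201); these are the parental (non-recombinant) types.
So the F1 carried v+ j+ on one chromosome and v j on the other — the recessive alleles are on the same chromosome (cis / coupling).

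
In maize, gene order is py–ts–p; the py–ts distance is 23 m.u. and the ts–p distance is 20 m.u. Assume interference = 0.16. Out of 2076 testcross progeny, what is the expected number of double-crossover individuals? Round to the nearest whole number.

80

Map distances give recombination frequencies of 0.230 and 0.200 for the two intervals.
With interference 0.16 (so coincidence = 0.84), expected double-crossover frequency = 0.230 × 0.200 × 0.84 = 0.03864.
Expected number = 0.03864 × 2076 = 80.22 ≈ 80.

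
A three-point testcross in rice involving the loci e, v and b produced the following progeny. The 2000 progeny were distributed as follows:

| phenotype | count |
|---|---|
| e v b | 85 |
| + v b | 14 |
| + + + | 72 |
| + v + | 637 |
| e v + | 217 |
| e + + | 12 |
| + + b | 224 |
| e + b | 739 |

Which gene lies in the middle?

b

The two most frequent reciprocal classes, e + b and + v +, are the parental types, so the F1 was e + b / + v +.
The two rarest classes, e + + and + v b, are the double crossovers. Comparing them with the parentals, only the b allele has switched, so b is the middle locus and the order is e – b – v.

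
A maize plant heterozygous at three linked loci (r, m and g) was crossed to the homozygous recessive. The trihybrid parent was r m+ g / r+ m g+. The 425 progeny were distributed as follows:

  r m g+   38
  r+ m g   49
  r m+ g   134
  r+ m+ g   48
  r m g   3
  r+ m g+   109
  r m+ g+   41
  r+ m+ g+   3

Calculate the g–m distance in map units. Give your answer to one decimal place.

The two rarest classes, r m g and r+ m+ g+, are the double crossovers. Comparing them with the parentals, only the m allele has switched, so m is the middle locus and the order is g – m – r.
Crossovers in the g–m interval produce the single-crossover classes r m+ g+ and r+ m g (41 + 49 = 90) plus the double crossovers (6).
RF(g–m) = (90 + 6) / 425 = 96/425 = 0.2259 → 22.6 map units.

22.6 map units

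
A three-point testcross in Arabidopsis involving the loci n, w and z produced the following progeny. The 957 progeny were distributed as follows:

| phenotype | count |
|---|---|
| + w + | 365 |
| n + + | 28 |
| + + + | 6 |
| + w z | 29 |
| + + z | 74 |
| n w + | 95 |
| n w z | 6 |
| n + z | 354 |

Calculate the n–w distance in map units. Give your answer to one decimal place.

The two most frequent reciprocal classes, + w + and n + z, are the parental types, so the F1 was + w + / n + z.
The two rarest classes, + + + and n w z, are the double crossovers. Comparing them with the parentals, only the w allele has switched, so w is the middle locus and the order is z – w – n.
Crossovers in the w–n interval produce the single-crossover classes n w + and + + z (95 + 74 = 169) plus the double crossovers (12).
RF(w–n) = (169 + 12) / 957 = 181/957 = 0.1891 → 18.9 map units.

18.9 map units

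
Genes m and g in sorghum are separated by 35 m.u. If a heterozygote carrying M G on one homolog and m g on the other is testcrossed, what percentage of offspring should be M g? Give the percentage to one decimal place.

A map distance of 35 m.u. corresponds to a recombination frequency of 0.350.
The F1 is M G / m g, so M g is a recombinant gamete class with expected frequency r/2 = 0.350/2 = 0.1750.
That is 0.1750 = 17.5% of the progeny.

17.5%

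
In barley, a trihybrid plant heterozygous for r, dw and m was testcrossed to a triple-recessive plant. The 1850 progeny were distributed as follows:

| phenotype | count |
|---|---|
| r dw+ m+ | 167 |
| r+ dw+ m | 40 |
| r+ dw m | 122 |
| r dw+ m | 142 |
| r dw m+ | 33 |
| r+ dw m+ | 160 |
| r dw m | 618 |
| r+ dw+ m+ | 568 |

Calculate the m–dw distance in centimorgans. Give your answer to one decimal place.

The two most frequent reciprocal classes, r dw m and r+ dw+ m+, are the parental types, so the F1 was r dw m / r+ dw+ m+.
The two rarest classes, r dw m+ and r+ dw+ m, are the double crossovers. Comparing them with the parentals, only the m allele has switched, so m is the middle locus and the order is dw – m – r.
Crossovers in the dw–m interval produce the single-crossover classes r dw+ m and r+ dw m+ (142 + 160 = 302) plus the double crossovers (73).
RF(dw–m) = (302 + 73) / 1850 = 375/1850 = 0.2027 → 20.3 centimorgans.

20.3 centimorgans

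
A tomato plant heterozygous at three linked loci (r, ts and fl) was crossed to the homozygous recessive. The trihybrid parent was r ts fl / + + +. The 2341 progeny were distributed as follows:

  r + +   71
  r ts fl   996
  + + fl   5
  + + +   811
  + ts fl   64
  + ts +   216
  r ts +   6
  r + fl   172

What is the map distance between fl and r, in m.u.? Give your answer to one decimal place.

The two rarest classes, r ts + and + + fl, are the double crossovers. Comparing them with the parentals, only the fl allele has switched, so fl is the middle locus and the order is ts – fl – r.
Crossovers in the fl–r interval produce the single-crossover classes + ts fl and r + + (64 + 71 = 135) plus the double crossovers (11).
RF(fl–r) = (135 + 11) / 2341 = 146/2341 = 0.0624 → 6.2 m.u.

6.2 m.u.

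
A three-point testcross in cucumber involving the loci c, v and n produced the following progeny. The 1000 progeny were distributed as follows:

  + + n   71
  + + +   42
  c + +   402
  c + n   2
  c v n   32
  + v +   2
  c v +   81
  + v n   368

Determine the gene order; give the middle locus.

n

The two most frequent reciprocal classes, + v n and c + +, are the parental types, so the F1 was + v n / c + +.
The two rarest classes, + v + and c + n, are the double crossovers. Comparing them with the parentals, only the n allele has switched, so n is the middle locus and the order is v – n – c.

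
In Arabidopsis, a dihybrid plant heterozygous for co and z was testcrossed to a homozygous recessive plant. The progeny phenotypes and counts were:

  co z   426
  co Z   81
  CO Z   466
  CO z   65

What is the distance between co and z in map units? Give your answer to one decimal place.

14.1 map units

The two most frequent classes, CO Z (466) and co z (426), are the parental types, so the F1 was CO Z / co z.
The recombinant classes are CO z and co Z: 65 + 81 = 146.
Recombination frequency = 146/1038 = 0.1407 ≈ 14.1%, i.e. 14.1 map units.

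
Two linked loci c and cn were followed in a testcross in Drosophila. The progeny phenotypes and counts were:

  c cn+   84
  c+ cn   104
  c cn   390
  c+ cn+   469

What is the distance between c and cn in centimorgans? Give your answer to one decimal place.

18.0 centimorgans

The two most frequent classes, c+ cn+ (469) and c cn (390), are the parental types, so the F1 was c+ cn+ / c cn.
The recombinant classes are c+ cn and c cn+: 104 + 84 = 188.
Recombination frequency = 188/1047 = 0.1796 ≈ 18.0%, i.e. 18.0 centimorgans.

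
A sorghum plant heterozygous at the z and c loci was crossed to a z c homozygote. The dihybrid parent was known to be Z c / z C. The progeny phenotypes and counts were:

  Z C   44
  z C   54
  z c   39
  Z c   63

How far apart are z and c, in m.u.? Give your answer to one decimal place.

41.5 m.u.

The recombinant classes are Z C and z c: 44 + 39 = 83.
Recombination frequency = 83/200 = 0.4150 ≈ 41.5%, i.e. 41.5 m.u.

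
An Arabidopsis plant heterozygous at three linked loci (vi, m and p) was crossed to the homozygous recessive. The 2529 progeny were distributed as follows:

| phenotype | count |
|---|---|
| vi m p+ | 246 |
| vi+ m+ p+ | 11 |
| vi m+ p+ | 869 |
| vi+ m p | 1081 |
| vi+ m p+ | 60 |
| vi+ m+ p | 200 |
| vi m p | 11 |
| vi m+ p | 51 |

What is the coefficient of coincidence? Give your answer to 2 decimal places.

The two most frequent reciprocal classes, vi m+ p+ and vi+ m p, are the parental types, so the F1 was vi m+ p+ / vi+ m p.
The two rarest classes, vi+ m+ p+ and vi m p, are the double crossovers. Comparing them with the parentals, only the vi allele has switched, so vi is the middle locus and the order is p – vi – m.
p–vi: (111 + 22)/2529 = 0.0526; vi–m: (446 + 22)/2529 = 0.1851.
Expected DCO frequency = 0.0526 × 0.1851 ≈ 0.00974; observed = 22/2529 ≈ 0.00870.
Coefficient of coincidence = 0.00870/0.00974 ≈ 0.89.

0.89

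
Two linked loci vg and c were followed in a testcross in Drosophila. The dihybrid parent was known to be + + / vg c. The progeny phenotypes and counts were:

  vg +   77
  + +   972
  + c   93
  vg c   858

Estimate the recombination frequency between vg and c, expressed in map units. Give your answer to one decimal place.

8.5 map units

The recombinant classes are + c and vg +: 93 + 77 = 170.
Recombination frequency = 170/2000 = 0.0850 ≈ 8.5%, i.e. 8.5 map units.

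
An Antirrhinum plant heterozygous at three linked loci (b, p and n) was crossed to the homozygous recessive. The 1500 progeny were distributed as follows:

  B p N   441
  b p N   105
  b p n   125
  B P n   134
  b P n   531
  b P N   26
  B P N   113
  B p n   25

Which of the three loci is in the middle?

n

The two most frequent reciprocal classes, b P n and B p N, are the parental types, so the F1 was b P n / B p N.
The two rarest classes, b P N and B p n, are the double crossovers. Comparing them with the parentals, only the n allele has switched, so n is the middle locus and the order is b – n – p.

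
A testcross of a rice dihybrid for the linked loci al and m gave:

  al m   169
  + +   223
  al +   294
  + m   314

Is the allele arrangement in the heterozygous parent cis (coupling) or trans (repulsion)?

The two most frequent classes are + m (314) and al + (294); these are the parental (non-recombinant) types.
So the F1 carried + m on one chromosome and al + on the other — the recessive alleles are on opposite chromosomes (trans / repulsion).

trans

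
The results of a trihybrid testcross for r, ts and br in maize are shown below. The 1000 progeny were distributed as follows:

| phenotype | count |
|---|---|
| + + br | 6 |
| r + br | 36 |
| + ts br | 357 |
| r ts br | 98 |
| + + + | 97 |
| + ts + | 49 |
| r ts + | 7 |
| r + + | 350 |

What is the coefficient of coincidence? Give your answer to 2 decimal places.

The two most frequent reciprocal classes, + ts br and r + +, are the parental types, so the F1 was + ts br / r + +.
The two rarest classes, + + br and r ts +, are the double crossovers. Comparing them with the parentals, only the ts allele has switched, so ts is the middle locus and the order is r – ts – br.
r–ts: (195 + 13)/1000 = 0.2080; ts–br: (85 + 13)/1000 = 0.0980.
Expected DCO frequency = 0.2080 × 0.0980 ≈ 0.02038; observed = 13/1000 ≈ 0.01300.
Coefficient of coincidence = 0.01300/0.02038 ≈ 0.64.

0.64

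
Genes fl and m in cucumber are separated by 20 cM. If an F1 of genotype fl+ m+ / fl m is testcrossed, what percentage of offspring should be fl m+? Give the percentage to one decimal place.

10.0%

A map distance of 20 cM corresponds to a recombination frequency of 0.200.
The F1 is fl+ m+ / fl m, so fl m+ is a recombinant gamete class with expected frequency r/2 = 0.200/2 = 0.1000.
That is 0.1000 = 10.0% of the progeny.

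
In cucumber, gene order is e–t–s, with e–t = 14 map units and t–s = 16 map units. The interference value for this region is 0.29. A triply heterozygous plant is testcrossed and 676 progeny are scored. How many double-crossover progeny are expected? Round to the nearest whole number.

11

Map distances give recombination frequencies of 0.140 and 0.160 for the two intervals.
With interference 0.29 (so coincidence = 0.71), expected double-crossover frequency = 0.140 × 0.160 × 0.71 = 0.01590.
Expected number = 0.01590 × 676 = 10.75 ≈ 11.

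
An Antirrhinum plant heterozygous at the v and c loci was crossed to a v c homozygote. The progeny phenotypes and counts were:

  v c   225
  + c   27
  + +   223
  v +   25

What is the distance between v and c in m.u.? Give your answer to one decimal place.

10.4 m.u.

The two most frequent classes, + + (223) and v c (225), are the parental types, so the F1 was + + / v c.
The recombinant classes are + c and v +: 27 + 25 = 52.
Recombination frequency = 52/500 = 0.1040 ≈ 10.4%, i.e. 10.4 m.u.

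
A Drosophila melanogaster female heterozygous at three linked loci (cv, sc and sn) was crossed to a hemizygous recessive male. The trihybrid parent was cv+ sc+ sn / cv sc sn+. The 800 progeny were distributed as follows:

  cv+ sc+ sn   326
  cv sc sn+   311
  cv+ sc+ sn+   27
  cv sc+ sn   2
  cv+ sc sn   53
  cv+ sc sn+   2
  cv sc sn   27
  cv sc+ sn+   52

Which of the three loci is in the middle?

The two rarest classes, cv sc+ sn and cv+ sc sn+, are the double crossovers. Comparing them with the parentals, only the cv allele has switched, so cv is the middle locus and the order is sc – cv – sn.

cv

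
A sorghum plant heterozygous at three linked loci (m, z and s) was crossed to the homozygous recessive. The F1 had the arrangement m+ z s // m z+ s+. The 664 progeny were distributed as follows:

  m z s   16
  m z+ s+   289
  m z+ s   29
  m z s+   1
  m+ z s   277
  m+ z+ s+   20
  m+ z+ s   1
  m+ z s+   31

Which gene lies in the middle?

The two rarest classes, m+ z+ s and m z s+, are the double crossovers. Comparing them with the parentals, only the z allele has switched, so z is the middle locus and the order is s – z – m.

z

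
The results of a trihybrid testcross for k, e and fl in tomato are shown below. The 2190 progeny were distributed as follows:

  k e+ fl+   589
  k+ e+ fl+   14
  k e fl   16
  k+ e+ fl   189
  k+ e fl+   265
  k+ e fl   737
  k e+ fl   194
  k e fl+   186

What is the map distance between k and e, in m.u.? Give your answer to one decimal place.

The two most frequent reciprocal classes, k e+ fl+ and k+ e fl, are the parental types, so the F1 was k e+ fl+ / k+ e fl.
The two rarest classes, k+ e+ fl+ and k e fl, are the double crossovers. Comparing them with the parentals, only the k allele has switched, so k is the middle locus and the order is e – k – fl.
Crossovers in the e–k interval produce the single-crossover classes k e fl+ and k+ e+ fl (186 + 189 = 375) plus the double crossovers (30).
RF(e–k) = (375 + 30) / 2190 = 405/2190 = 0.1849 → 18.5 m.u.

18.5 m.u.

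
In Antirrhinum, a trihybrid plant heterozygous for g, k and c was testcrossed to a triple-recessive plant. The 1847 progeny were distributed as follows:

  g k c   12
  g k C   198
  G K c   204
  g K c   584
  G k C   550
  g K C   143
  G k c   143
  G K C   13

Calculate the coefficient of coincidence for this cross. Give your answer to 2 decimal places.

0.35

The two most frequent reciprocal classes, g K c and G k C, are the parental types, so the F1 was g K c / G k C.
The two rarest classes, g k c and G K C, are the double crossovers. Comparing them with the parentals, only the k allele has switched, so k is the middle locus and the order is c – k – g.
c–k: (286 + 25)/1847 = 0.1684; k–g: (402 + 25)/1847 = 0.2312.
Expected DCO frequency = 0.1684 × 0.2312 ≈ 0.03893; observed = 25/1847 ≈ 0.01354.
Coefficient of coincidence = 0.01354/0.03893 ≈ 0.35.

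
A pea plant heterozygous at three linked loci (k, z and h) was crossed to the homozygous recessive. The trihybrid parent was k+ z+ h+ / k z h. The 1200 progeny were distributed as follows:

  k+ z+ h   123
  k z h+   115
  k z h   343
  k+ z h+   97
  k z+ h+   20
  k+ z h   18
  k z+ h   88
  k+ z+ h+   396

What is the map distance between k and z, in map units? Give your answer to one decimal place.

18.6 map units

The two rarest classes, k z+ h+ and k+ z h, are the double crossovers. Comparing them with the parentals, only the k allele has switched, so k is the middle locus and the order is h – k – z.
Crossovers in the k–z interval produce the single-crossover classes k+ z h+ and k z+ h (97 + 88 = 185) plus the double crossovers (38).
RF(k–z) = (185 + 38) / 1200 = 223/1200 = 0.1858 → 18.6 map units.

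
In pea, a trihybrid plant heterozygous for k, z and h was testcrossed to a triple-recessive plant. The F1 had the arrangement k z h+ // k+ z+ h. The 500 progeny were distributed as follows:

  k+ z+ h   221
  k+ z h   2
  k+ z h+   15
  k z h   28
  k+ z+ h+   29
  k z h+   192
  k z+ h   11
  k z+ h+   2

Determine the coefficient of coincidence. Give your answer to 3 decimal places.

1.093

The two rarest classes, k z+ h+ and k+ z h, are the double crossovers. Comparing them with the parentals, only the z allele has switched, so z is the middle locus and the order is h – z – k.
h–z: (57 + 4)/500 = 0.1220; z–k: (26 + 4)/500 = 0.0600.
Expected DCO frequency = 0.1220 × 0.0600 ≈ 0.00732; observed = 4/500 ≈ 0.00800.
Coefficient of coincidence = 0.00800/0.00732 ≈ 1.093.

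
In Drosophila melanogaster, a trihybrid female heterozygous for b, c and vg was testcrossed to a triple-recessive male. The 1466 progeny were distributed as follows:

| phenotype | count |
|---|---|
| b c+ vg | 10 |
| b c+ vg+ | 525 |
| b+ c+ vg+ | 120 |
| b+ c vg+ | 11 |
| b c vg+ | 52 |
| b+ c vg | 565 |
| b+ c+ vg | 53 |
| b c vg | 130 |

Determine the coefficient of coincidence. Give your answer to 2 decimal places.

0.90

The two most frequent reciprocal classes, b c+ vg+ and b+ c vg, are the parental types, so the F1 was b c+ vg+ / b+ c vg.
The two rarest classes, b c+ vg and b+ c vg+, are the double crossovers. Comparing them with the parentals, only the vg allele has switched, so vg is the middle locus and the order is b – vg – c.
b–vg: (250 + 21)/1466 = 0.1849; vg–c: (105 + 21)/1466 = 0.0859.
Expected DCO frequency = 0.1849 × 0.0859 ≈ 0.01588; observed = 21/1466 ≈ 0.01432.
Coefficient of coincidence = 0.01432/0.01588 ≈ 0.90.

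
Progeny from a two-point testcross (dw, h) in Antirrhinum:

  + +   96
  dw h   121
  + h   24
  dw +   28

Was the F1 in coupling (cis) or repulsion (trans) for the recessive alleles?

The two most frequent classes are + + (96) and dw h (121); these are the parental (non-recombinant) types.
So the F1 carried + + on one chromosome and dw h on the other — the recessive alleles are on the same chromosome (cis / coupling).

cis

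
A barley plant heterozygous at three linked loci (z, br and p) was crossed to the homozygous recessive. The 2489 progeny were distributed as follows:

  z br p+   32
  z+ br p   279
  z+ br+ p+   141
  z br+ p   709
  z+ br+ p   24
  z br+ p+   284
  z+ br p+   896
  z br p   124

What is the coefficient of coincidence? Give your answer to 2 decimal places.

0.70

The two most frequent reciprocal classes, z br+ p and z+ br p+, are the parental types, so the F1 was z br+ p / z+ br p+.
The two rarest classes, z+ br+ p and z br p+, are the double crossovers. Comparing them with the parentals, only the z allele has switched, so z is the middle locus and the order is br – z – p.
br–z: (265 + 56)/2489 = 0.1290; z–p: (563 + 56)/2489 = 0.2487.
Expected DCO frequency = 0.1290 × 0.2487 ≈ 0.03208; observed = 56/2489 ≈ 0.02250.
Coefficient of coincidence = 0.02250/0.03208 ≈ 0.70.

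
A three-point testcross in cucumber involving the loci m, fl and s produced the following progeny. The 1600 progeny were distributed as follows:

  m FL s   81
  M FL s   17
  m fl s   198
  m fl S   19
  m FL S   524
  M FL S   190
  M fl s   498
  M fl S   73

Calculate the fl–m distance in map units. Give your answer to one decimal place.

26.5 map units

The two most frequent reciprocal classes, m FL S and M fl s, are the parental types, so the F1 was m FL S / M fl s.
The two rarest classes, m fl S and M FL s, are the double crossovers. Comparing them with the parentals, only the fl allele has switched, so fl is the middle locus and the order is s – fl – m.
Crossovers in the fl–m interval produce the single-crossover classes M FL S and m fl s (190 + 198 = 388) plus the double crossovers (36).
RF(fl–m) = (388 + 36) / 1600 = 424/1600 = 0.2650 → 26.5 map units.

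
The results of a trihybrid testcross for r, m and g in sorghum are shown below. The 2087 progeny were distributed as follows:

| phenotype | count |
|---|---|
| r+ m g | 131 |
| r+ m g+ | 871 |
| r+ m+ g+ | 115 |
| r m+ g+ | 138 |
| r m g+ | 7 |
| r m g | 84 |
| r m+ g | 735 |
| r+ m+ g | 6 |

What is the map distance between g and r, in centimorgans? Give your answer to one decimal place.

The two most frequent reciprocal classes, r m+ g and r+ m g+, are the parental types, so the F1 was r m+ g / r+ m g+.
The two rarest classes, r+ m+ g and r m g+, are the double crossovers. Comparing them with the parentals, only the r allele has switched, so r is the middle locus and the order is m – r – g.
Crossovers in the r–g interval produce the single-crossover classes r m+ g+ and r+ m g (138 + 131 = 269) plus the double crossovers (13).
RF(r–g) = (269 + 13) / 2087 = 282/2087 = 0.1351 → 13.5 centimorgans.

13.5 centimorgans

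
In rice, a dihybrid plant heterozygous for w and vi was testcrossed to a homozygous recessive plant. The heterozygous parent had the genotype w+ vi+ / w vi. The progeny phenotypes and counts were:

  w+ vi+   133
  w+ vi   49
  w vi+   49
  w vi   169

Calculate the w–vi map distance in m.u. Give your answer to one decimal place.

24.5 m.u.

The recombinant classes are w+ vi and w vi+: 49 + 49 = 98.
Recombination frequency = 98/400 = 0.2450 ≈ 24.5%, i.e. 24.5 m.u.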